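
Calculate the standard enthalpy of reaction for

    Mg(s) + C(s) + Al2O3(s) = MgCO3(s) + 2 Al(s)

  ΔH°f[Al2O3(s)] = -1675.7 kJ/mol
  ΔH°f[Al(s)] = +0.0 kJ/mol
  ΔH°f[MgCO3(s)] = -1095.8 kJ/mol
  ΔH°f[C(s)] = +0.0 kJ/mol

ΔH° = 579.9 kJ/mol

Products: 1·(-1095.8) + 2·(+0.0) = -1095.8
Reactants: 1·(+0.0) + 1·(+0.0) + 1·(-1675.7) = -1675.7
ΔH° = (-1095.8) − (-1675.7) = 579.9 kJ/mol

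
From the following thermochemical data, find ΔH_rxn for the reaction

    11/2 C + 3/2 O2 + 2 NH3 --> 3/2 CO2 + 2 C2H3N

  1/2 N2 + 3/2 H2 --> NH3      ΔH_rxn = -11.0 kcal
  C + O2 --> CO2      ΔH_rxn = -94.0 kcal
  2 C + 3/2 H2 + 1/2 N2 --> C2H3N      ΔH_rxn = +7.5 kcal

ΔH_rxn = -104.0 kcal

equation 1 reversed and × 2 (NH3 must end up as a reactant; scale by 2 for the 2 NH3): (-2)·(-11.0) = +22.0 kcal
equation 2 × 3/2 (×3/2 to match 3/2 CO2 in the target): (3/2)·(-94.0) = -141.0 kcal
equation 3 × 2 (×2 to match 2 C2H3N in the target): (2)·(+7.5) = +15.0 kcal
By Hess's law, ΔH_rxn = (-2)·(-11.0) + (3/2)·(-94.0) + (2)·(+7.5) = -104.0 kcal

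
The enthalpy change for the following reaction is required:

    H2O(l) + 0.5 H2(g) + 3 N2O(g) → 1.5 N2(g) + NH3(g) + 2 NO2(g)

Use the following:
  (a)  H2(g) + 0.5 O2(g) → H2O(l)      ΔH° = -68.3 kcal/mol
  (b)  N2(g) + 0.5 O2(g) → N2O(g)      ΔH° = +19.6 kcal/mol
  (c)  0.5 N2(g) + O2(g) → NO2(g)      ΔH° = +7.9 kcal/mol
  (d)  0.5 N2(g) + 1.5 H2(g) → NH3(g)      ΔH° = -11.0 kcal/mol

(a) reversed: +68.3 kcal/mol
(b) reversed and × 3: (-3)·(+19.6) = -58.8 kcal/mol
(c) × 2: (2)·(+7.9) = +15.8 kcal/mol
(d) as written: -11.0 kcal/mol
By Hess's law, ΔH° = (-1)·(-68.3) + (-3)·(+19.6) + (2)·(+7.9) + (1)·(-11.0) = 14.3 kcal/mol

ΔH° = 14.3 kcal/mol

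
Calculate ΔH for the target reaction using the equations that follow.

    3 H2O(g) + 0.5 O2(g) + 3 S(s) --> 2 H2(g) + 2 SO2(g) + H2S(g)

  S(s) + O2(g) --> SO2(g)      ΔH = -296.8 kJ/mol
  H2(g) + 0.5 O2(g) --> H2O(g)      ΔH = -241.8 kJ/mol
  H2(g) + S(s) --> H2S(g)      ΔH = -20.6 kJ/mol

equation 1 × 2 (scale by 2 for the 2 SO2(g)): (2)·(-296.8) = -593.6 kJ/mol
equation 2 reversed and × 3 (reverse to put H2O(g) on the reactant side; scale by 3 for the 3 H2O(g)): (-3)·(-241.8) = +725.4 kJ/mol
equation 3 as written (H2S(g) already on the product side): -20.6 kJ/mol
ΔH = (2)·(-296.8) + (-3)·(-241.8) + (1)·(-20.6) = 111.2 kJ/mol

ΔH = 111.2 kJ/mol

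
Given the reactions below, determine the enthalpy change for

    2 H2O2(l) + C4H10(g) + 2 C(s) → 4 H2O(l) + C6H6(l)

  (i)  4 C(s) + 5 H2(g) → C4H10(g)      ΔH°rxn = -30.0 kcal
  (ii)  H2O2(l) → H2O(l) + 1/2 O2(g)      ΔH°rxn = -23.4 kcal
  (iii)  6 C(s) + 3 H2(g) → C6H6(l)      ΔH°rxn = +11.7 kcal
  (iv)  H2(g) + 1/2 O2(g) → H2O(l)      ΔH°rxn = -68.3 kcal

(i) reversed: +30.0 kcal
(ii) × 2: (2)·(-23.4) = -46.8 kcal
(iii) as written: +11.7 kcal
(iv) × 2: (2)·(-68.3) = -136.6 kcal
ΔH°rxn = (-1)·(-30.0) + (2)·(-23.4) + (1)·(+11.7) + (2)·(-68.3) = -141.7 kcal

ΔH°rxn = -141.7 kcal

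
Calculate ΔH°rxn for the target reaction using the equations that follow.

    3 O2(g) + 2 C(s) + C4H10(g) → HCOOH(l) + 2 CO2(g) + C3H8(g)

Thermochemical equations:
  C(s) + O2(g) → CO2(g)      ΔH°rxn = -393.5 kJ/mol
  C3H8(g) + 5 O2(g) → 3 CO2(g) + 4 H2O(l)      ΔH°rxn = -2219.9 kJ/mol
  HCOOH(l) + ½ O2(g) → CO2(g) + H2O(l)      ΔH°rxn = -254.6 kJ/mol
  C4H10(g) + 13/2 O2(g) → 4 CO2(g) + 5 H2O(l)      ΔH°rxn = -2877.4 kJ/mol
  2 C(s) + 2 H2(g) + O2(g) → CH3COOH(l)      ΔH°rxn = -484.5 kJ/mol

equation 1 × 2: (2)·(-393.5) = -787.0 kJ/mol
equation 2 reversed (reverse to put C3H8(g) on the product side): +2219.9 kJ/mol
equation 3 reversed (HCOOH(l) must end up as a product): +254.6 kJ/mol
equation 4 as written (C4H10(g) already on the reactant side): -2877.4 kJ/mol
equation 5: not needed (H2(g) appears nowhere else).
ΔH°rxn = (2)·(-393.5) + (-1)·(-2219.9) + (-1)·(-254.6) + (1)·(-2877.4) = -1189.9 kJ/mol

ΔH°rxn = -1189.9 kJ/mol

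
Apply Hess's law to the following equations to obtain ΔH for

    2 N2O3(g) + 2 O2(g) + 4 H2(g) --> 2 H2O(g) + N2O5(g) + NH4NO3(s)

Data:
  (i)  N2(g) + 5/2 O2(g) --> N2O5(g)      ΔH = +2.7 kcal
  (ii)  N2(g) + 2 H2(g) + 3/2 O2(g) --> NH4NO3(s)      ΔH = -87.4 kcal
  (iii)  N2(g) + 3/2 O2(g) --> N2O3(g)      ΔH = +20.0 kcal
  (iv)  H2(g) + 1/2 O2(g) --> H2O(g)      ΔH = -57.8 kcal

ΔH = -240.3 kcal

(i) as written: +2.7 kcal
(ii) as written: -87.4 kcal
(iii) reversed and × 2: (-2)·(+20.0) = -40.0 kcal
(iv) × 2: (2)·(-57.8) = -115.6 kcal
ΔH = (+2.7) + (-87.4) + (-40.0) + (-115.6) = -240.3 kcal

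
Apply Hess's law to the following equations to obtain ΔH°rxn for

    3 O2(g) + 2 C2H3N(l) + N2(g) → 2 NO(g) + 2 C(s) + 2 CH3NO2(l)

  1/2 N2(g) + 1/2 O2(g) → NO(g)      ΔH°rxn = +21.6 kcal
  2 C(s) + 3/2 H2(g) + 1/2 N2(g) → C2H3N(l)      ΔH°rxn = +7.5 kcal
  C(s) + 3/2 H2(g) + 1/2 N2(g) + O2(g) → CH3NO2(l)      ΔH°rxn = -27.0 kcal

ΔH°rxn = -25.8 kcal

equation 1 × 2 (scale by 2 for the 2 NO(g)): (2)·(+21.6) = +43.2 kcal
equation 2 reversed and × 2 (C2H3N(l) must end up as a reactant; scale by 2 for the 2 C2H3N(l)): (-2)·(+7.5) = -15.0 kcal
equation 3 × 2 (×2 to match 2 CH3NO2(l) in the target): (2)·(-27.0) = -54.0 kcal
Combining the equations, ΔH°rxn = (+43.2) + (-15.0) + (-54.0) = -25.8 kcal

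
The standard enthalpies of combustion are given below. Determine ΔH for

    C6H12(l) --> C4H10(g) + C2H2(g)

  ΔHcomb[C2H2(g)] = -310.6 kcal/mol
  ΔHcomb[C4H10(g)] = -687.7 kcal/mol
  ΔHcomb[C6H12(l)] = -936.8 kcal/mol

ΔH = 61.5 kcal/mol

Using ΔH = Σ nΔHc°(reactants) − Σ nΔHc°(products):
= [1·(-936.8)] − [1·(-687.7) + 1·(-310.6)]
= 61.5 kcal/mol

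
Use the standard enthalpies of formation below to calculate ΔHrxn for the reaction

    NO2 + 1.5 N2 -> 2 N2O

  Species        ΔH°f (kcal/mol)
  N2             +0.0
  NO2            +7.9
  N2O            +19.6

ΔH°rxn = Σ nΔHf°(products) − Σ nΔHf°(reactants).
Products: 2·(+19.6) = +39.2
Reactants: 1·(+7.9) + 3/2·(+0.0) = +7.9
ΔHrxn = (+39.2) − (+7.9) = 31.3 kcal/mol

ΔHrxn = 31.3 kcal/mol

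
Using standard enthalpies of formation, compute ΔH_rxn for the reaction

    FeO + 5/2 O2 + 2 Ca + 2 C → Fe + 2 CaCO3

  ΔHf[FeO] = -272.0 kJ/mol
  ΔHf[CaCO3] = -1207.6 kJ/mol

Products: 1·(+0.0) + 2·(-1207.6) = -2415.2
Reactants: 1·(-272.0) + 5/2·(+0.0) + 2·(+0.0) + 2·(+0.0) = -272.0
ΔH_rxn = (-2415.2) − (-272.0) = -2143.2 kJ/mol

ΔH_rxn = -2143.2 kJ/mol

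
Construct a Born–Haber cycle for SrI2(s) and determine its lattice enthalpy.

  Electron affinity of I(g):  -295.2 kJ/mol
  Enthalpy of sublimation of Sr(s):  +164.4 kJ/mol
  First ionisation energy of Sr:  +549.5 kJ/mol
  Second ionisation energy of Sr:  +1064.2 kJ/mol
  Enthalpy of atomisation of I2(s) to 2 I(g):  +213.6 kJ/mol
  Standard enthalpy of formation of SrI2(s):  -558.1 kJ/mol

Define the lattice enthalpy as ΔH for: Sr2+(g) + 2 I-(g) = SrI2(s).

U = -1959.4 kJ/mol

ΔHf° = 1·ΔHsub + 1·(ΣIE) + 1·D(I2) + 2·EA + U
-558.1 = 1·(+164.4) + 1·(+1613.7) + 1·(+213.6) + 2·(-295.2) + U
U = -558.1 − (+1401.3) = -1959.4 kJ/mol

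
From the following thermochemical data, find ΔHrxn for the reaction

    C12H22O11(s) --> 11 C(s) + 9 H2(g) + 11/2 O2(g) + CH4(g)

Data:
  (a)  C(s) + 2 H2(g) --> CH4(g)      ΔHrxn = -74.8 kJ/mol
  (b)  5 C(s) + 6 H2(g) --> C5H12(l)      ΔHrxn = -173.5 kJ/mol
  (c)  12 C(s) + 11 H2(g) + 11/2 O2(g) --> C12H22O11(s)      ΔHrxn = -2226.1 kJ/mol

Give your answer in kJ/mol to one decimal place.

ΔHrxn = 2151.3 kJ/mol

(a) as written: -74.8 kJ/mol
(b): not needed.
(c) reversed: +2226.1 kJ/mol
ΔHrxn = (-74.8) + (+2226.1) = 2151.3 kJ/mol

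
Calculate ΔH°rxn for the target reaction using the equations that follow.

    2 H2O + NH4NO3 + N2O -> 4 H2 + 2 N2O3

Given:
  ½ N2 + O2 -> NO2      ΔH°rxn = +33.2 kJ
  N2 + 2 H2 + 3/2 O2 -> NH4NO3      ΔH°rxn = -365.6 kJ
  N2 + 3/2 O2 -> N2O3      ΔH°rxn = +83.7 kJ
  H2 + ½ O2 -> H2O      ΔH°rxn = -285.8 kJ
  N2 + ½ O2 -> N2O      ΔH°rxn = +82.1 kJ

equation 1: not needed.
equation 2 reversed: +365.6 kJ
equation 3 × 2: (2)·(+83.7) = +167.4 kJ
equation 4 reversed and × 2: (-2)·(-285.8) = +571.6 kJ
equation 5 reversed: -82.1 kJ
Since enthalpy is a state function, ΔH°rxn = (-1)·(-365.6) + (2)·(+83.7) + (-2)·(-285.8) + (-1)·(+82.1) = 1022.5 kJ

ΔH°rxn = 1022.5 kJ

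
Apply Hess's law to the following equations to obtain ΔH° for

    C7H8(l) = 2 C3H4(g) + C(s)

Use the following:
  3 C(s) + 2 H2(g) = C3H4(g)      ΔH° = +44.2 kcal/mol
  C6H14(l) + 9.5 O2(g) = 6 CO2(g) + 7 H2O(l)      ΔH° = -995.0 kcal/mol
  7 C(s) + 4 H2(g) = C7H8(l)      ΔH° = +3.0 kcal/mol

equation 1 × 2: (2)·(+44.2) = +88.4 kcal/mol
equation 2: not needed.
equation 3 reversed: -3.0 kcal/mol
Since enthalpy is a state function, ΔH° = (2)·(+44.2) + (-1)·(+3.0) = 85.4 kcal/mol

ΔH° = 85.4 kcal/mol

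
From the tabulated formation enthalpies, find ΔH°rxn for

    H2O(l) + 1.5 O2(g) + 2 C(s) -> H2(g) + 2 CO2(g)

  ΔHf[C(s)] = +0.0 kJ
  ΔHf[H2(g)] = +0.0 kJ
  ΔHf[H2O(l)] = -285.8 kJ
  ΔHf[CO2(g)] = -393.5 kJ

Products: 1·(+0.0) + 2·(-393.5) = -787.0
Reactants: 1·(-285.8) + 3/2·(+0.0) + 2·(+0.0) = -285.8
ΔH°rxn = (-787.0) − (-285.8) = -501.2 kJ

ΔH°rxn = -501.2 kJ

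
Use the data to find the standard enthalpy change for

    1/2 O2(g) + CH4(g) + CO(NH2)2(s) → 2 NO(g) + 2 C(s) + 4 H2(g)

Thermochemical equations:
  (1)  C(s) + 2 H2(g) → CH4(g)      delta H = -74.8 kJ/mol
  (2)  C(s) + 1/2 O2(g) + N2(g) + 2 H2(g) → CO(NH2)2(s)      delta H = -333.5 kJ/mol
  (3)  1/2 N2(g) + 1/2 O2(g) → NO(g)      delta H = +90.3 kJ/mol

delta H = 588.9 kJ/mol

(1) reversed: +74.8 kJ/mol
(2) reversed: +333.5 kJ/mol
(3) × 2: (2)·(+90.3) = +180.6 kJ/mol
delta H = (-1)·(-74.8) + (-1)·(-333.5) + (2)·(+90.3) = 588.9 kJ/mol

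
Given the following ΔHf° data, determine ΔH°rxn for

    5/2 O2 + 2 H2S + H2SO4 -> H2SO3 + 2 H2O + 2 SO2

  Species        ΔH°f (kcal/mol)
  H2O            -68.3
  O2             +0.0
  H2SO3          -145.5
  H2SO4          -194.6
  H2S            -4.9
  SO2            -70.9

Products: 1·(-145.5) + 2·(-68.3) + 2·(-70.9) = -423.9
Reactants: 5/2·(+0.0) + 2·(-4.9) + 1·(-194.6) = -204.4
ΔH°rxn = (-423.9) − (-204.4) = -219.5 kcal/mol

ΔH°rxn = -219.5 kcal/mol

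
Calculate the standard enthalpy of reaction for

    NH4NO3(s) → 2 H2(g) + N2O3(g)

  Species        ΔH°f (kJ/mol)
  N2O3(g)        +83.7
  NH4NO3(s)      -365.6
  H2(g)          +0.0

Products: 2·(+0.0) + 1·(+83.7) = +83.7
Reactants: 1·(-365.6) = -365.6
ΔH°rxn = (+83.7) − (-365.6) = 449.3 kJ/mol

ΔH°rxn = 449.3 kJ/mol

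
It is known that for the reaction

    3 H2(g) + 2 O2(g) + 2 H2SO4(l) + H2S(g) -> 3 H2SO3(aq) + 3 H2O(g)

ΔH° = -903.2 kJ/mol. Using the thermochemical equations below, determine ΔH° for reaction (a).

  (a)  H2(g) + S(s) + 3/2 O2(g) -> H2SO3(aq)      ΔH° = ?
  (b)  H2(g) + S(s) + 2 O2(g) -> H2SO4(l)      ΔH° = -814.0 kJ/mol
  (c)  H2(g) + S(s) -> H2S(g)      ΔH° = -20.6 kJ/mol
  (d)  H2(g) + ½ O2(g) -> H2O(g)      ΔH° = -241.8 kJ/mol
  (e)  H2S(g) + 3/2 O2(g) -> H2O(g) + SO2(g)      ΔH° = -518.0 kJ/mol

ΔH° = -608.8 kJ/mol

(a) × 3 (scale by 3 for the 3 H2SO3(aq)): contributes 3·x
(b) reversed and × 2 (H2SO4(l) must end up as a reactant; ×2 to match 2 H2SO4(l) in the target): (-2)·(-814.0) = +1628.0 kJ/mol
(c) reversed: +20.6 kJ/mol
(d) × 3: (3)·(-241.8) = -725.4 kJ/mol
(e): not needed (SO2(g) appears nowhere else).
-903.2 = (+1628.0) + (+20.6) + (-725.4) + 3·x
x = (-903.2 − (+923.2)) / (3) = -608.8 kJ/mol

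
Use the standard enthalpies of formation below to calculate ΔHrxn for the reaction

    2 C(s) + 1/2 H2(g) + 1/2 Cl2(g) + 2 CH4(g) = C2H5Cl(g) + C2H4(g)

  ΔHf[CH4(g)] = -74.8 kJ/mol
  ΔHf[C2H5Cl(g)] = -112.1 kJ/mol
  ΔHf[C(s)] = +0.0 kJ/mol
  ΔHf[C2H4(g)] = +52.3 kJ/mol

ΔHrxn = 89.8 kJ/mol

ΔH°rxn = Σ nΔHf°(products) − Σ nΔHf°(reactants).
Products: 1·(-112.1) + 1·(+52.3) = -59.8
Reactants: 2·(+0.0) + 1/2·(+0.0) + 1/2·(+0.0) + 2·(-74.8) = -149.6
ΔHrxn = (-59.8) − (-149.6) = 89.8 kJ/mol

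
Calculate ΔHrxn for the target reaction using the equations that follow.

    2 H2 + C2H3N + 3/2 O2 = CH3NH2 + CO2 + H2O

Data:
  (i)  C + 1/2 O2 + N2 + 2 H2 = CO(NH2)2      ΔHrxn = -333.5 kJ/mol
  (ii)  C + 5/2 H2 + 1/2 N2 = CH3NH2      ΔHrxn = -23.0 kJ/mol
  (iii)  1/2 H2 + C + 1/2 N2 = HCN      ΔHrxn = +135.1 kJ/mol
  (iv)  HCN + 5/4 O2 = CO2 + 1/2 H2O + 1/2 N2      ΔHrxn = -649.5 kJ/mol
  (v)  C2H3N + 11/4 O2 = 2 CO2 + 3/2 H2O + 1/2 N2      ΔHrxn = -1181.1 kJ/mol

(i): not needed.
(ii) as written: -23.0 kJ/mol
(iii) reversed: -135.1 kJ/mol
(iv) reversed: +649.5 kJ/mol
(v) as written: -1181.1 kJ/mol
ΔHrxn = (1)·(-23.0) + (-1)·(+135.1) + (-1)·(-649.5) + (1)·(-1181.1) = -689.7 kJ/mol

ΔHrxn = -689.7 kJ/mol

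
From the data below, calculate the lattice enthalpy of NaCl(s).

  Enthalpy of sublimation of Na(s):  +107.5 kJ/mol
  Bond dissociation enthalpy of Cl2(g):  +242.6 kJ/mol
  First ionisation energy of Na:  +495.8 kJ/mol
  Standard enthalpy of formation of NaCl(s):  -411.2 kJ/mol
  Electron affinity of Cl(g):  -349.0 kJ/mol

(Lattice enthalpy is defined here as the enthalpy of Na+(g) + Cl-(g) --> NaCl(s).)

U = -786.8 kJ/mol

ΔHf° = 1·ΔHsub + 1·(ΣIE) + 1/2·D(Cl2) + 1·EA + U
-411.2 = 1·(+107.5) + 1·(+495.8) + 1/2·(+242.6) + 1·(-349.0) + U
U = -411.2 − (+375.6) = -786.8 kJ/mol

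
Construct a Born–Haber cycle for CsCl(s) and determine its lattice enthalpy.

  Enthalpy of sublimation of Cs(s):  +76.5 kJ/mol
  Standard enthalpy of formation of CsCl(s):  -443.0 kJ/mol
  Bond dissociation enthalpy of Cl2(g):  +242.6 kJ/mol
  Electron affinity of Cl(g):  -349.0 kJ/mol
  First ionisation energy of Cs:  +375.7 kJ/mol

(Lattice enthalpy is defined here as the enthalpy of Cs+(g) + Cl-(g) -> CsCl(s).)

ΔHf° = 1·ΔHsub + 1·(ΣIE) + 1/2·D(Cl2) + 1·EA + U
-443.0 = 1·(+76.5) + 1·(+375.7) + 1/2·(+242.6) + 1·(-349.0) + U
U = -443.0 − (+224.5) = -667.5 kJ/mol

U = -667.5 kJ/mol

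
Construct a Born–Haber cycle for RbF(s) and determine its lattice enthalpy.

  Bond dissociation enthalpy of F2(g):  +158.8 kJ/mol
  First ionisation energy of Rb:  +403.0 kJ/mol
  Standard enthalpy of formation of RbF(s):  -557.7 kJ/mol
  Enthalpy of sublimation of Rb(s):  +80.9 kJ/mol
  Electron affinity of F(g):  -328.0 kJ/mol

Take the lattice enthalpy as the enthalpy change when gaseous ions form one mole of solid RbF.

U = -793.0 kJ/mol

ΔHf° = 1·ΔHsub + 1·(ΣIE) + 1/2·D(F2) + 1·EA + U
-557.7 = 1·(+80.9) + 1·(+403.0) + 1/2·(+158.8) + 1·(-328.0) + U
U = -557.7 − (+235.3) = -793.0 kJ/mol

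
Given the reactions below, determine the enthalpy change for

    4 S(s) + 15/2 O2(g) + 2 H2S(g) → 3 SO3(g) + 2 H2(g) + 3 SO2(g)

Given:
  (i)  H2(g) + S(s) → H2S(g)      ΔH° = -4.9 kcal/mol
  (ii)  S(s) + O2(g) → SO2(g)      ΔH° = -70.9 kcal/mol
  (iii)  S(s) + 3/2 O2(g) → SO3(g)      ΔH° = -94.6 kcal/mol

ΔH° = -486.7 kcal/mol

(i) reversed and × 2 (H2S(g) must end up as a reactant; scale by 2 for the 2 H2S(g)): (-2)·(-4.9) = +9.8 kcal/mol
(ii) × 3 (×3 to match 3 SO2(g) in the target): (3)·(-70.9) = -212.7 kcal/mol
(iii) × 3 (scale by 3 for the 3 SO3(g)): (3)·(-94.6) = -283.8 kcal/mol
ΔH° = (+9.8) + (-212.7) + (-283.8) = -486.7 kcal/mol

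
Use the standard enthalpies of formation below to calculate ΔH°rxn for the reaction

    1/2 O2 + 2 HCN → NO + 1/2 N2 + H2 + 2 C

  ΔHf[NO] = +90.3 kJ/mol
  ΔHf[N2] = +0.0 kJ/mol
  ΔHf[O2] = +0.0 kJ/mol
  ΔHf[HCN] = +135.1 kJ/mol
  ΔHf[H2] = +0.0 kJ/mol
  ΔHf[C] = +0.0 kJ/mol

ΔH°rxn = -179.9 kJ/mol

ΔH°rxn = Σ nΔHf°(products) − Σ nΔHf°(reactants).
Products: 1·(+90.3) + 1/2·(+0.0) + 1·(+0.0) + 2·(+0.0) = +90.3
Reactants: 1/2·(+0.0) + 2·(+135.1) = +270.2
ΔH°rxn = (+90.3) − (+270.2) = -179.9 kJ/mol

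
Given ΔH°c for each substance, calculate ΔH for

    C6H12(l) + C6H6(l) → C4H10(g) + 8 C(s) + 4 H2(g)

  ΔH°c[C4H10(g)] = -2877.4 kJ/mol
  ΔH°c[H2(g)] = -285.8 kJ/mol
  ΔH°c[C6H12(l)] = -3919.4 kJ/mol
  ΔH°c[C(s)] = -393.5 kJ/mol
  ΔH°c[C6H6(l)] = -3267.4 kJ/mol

ΔH = -18.2 kJ/mol

With combustion enthalpies, reactants minus products:
= [1·(-3919.4) + 1·(-3267.4)] − [1·(-2877.4) + 8·(-393.5) + 4·(-285.8)]
= -18.2 kJ/mol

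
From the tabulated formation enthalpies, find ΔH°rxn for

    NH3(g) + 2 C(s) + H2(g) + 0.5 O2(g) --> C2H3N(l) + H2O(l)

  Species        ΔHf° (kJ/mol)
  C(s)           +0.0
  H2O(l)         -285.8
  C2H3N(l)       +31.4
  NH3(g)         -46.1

ΔH°rxn = -208.3 kJ/mol

Products: 1·(+31.4) + 1·(-285.8) = -254.4
Reactants: 1·(-46.1) + 2·(+0.0) + 1·(+0.0) + 1/2·(+0.0) = -46.1
ΔH°rxn = (-254.4) − (-46.1) = -208.3 kJ/mol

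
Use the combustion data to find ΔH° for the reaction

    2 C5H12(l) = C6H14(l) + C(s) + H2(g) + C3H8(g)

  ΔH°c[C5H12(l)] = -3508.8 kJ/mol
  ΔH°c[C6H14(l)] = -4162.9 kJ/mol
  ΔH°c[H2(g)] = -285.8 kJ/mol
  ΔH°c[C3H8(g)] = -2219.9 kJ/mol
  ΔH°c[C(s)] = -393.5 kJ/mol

With combustion enthalpies, reactants minus products:
= [2·(-3508.8)] − [1·(-4162.9) + 1·(-393.5) + 1·(-285.8) + 1·(-2219.9)]
= 44.5 kJ/mol

ΔH° = 44.5 kJ/mol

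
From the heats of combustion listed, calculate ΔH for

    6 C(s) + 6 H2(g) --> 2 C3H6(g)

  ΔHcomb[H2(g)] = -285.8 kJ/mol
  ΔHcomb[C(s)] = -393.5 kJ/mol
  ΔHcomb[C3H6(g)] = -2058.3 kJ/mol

ΔH = 40.8 kJ/mol

With combustion enthalpies, reactants minus products:
= [6·(-393.5) + 6·(-285.8)] − [2·(-2058.3)]
= 40.8 kJ/mol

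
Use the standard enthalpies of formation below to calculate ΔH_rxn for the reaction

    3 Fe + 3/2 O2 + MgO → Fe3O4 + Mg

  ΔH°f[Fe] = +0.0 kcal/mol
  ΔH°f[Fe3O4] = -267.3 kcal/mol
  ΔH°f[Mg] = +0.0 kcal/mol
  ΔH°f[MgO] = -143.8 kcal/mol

ΔH°rxn = Σ nΔHf°(products) − Σ nΔHf°(reactants).
Products: 1·(-267.3) + 1·(+0.0) = -267.3
Reactants: 3·(+0.0) + 3/2·(+0.0) + 1·(-143.8) = -143.8
ΔH_rxn = (-267.3) − (-143.8) = -123.5 kcal/mol

ΔH_rxn = -123.5 kcal/mol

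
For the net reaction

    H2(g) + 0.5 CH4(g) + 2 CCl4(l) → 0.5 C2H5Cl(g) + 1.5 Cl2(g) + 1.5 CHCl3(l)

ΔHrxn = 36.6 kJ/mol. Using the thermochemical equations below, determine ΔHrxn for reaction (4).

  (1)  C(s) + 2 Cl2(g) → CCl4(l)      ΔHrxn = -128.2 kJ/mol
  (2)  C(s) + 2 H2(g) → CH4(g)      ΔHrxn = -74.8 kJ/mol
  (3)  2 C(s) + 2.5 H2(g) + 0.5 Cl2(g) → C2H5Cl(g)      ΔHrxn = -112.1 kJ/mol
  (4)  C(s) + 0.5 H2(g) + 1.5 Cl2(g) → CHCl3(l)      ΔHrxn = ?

ΔHrxn = -134.1 kJ/mol

(1) reversed and × 2: (-2)·(-128.2) = +256.4 kJ/mol
(2) reversed and × 1/2: (-1/2)·(-74.8) = +37.4 kJ/mol
(3) × 1/2: (1/2)·(-112.1) = -56.05 kJ/mol
(4) × 3/2: contributes 3/2·x
+36.6 = (+256.4) + (+37.4) + (-56.05) + 3/2·x
x = (+36.6 − (+237.75)) / (3/2) = -134.1 kJ/mol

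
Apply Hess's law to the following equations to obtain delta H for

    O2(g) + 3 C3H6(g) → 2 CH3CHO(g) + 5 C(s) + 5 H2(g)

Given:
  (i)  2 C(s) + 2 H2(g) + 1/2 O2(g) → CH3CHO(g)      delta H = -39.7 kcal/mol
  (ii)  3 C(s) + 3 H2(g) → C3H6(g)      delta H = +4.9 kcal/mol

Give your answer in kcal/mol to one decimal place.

delta H = -94.1 kcal/mol

(i) × 2 (scale by 2 for the 2 CH3CHO(g)): (2)·(-39.7) = -79.4 kcal/mol
(ii) reversed and × 3 (C3H6(g) must end up as a reactant; ×3 to match 3 C3H6(g) in the target): (-3)·(+4.9) = -14.7 kcal/mol
Combining the equations, delta H = (2)·(-39.7) + (-3)·(+4.9) = -94.1 kcal/mol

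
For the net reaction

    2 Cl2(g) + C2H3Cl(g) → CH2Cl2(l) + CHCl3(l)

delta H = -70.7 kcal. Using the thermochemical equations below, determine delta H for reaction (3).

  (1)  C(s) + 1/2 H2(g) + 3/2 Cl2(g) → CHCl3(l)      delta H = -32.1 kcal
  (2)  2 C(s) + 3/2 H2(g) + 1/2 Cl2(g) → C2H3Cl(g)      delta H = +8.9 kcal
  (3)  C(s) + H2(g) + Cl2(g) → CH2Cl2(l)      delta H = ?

delta H = -29.7 kcal

(1) as written: -32.1 kcal
(2) reversed: -8.9 kcal
(3) as written: contributes x
-70.7 = (-32.1) + (-8.9) + x
x = (-70.7 − (-41.0)) / (1) = -29.7 kcal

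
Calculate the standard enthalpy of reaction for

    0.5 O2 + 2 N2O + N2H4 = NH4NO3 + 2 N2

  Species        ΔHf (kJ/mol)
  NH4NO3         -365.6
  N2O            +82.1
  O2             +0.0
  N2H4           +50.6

ΔH_rxn = -580.4 kJ/mol

Products: 1·(-365.6) + 2·(+0.0) = -365.6
Reactants: 1/2·(+0.0) + 2·(+82.1) + 1·(+50.6) = +214.8
ΔH_rxn = (-365.6) − (+214.8) = -580.4 kJ/mol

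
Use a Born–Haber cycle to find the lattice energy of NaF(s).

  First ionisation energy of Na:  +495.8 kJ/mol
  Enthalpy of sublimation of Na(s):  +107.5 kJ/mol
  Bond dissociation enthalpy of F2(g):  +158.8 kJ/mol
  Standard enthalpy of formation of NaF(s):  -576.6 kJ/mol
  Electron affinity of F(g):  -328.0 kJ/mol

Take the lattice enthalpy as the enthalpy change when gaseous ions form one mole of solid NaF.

U = -931.3 kJ/mol

ΔHf° = 1·ΔHsub + 1·(ΣIE) + 1/2·D(F2) + 1·EA + U
-576.6 = 1·(+107.5) + 1·(+495.8) + 1/2·(+158.8) + 1·(-328.0) + U
U = -576.6 − (+354.7) = -931.3 kJ/mol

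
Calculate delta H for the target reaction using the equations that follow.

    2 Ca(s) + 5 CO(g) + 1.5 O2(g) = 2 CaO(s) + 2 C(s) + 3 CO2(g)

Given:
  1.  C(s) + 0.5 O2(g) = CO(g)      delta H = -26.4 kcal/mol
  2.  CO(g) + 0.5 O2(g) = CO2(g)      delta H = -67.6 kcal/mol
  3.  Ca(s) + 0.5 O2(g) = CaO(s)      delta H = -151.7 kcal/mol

eq. 1 reversed and × 2 (C(s) must end up as a product; ×2 to match 2 C(s) in the target): (-2)·(-26.4) = +52.8 kcal/mol
eq. 2 × 3 (×3 to match 3 CO2(g) in the target): (3)·(-67.6) = -202.8 kcal/mol
eq. 3 × 2 (scale by 2 for the 2 CaO(s)): (2)·(-151.7) = -303.4 kcal/mol
delta H = (+52.8) + (-202.8) + (-303.4) = -453.4 kcal/mol

delta H = -453.4 kcal/mol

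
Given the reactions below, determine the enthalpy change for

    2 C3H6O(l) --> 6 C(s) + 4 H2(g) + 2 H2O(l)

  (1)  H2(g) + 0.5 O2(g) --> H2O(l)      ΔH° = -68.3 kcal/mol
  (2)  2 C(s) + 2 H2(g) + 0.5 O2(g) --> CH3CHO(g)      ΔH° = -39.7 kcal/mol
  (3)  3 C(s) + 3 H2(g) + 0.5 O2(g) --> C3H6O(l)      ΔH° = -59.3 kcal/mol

(1) × 2: (2)·(-68.3) = -136.6 kcal/mol
(2): not needed.
(3) reversed and × 2: (-2)·(-59.3) = +118.6 kcal/mol
ΔH° = (-136.6) + (+118.6) = -18.0 kcal/mol

ΔH° = -18.0 kcal/mol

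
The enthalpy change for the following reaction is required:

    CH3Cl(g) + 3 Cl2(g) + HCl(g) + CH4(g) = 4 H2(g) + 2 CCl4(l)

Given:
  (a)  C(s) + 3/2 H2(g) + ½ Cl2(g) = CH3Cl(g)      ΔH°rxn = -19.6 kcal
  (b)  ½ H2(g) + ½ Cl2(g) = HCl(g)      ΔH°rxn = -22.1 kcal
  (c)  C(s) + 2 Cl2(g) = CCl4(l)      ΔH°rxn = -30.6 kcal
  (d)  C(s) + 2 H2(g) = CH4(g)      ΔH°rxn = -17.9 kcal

(a) reversed (CH3Cl(g) must end up as a reactant): +19.6 kcal
(b) reversed (HCl(g) must end up as a reactant): +22.1 kcal
(c) × 2 (scale by 2 for the 2 CCl4(l)): (2)·(-30.6) = -61.2 kcal
(d) reversed (CH4(g) must end up as a reactant): +17.9 kcal
ΔH°rxn = (+19.6) + (+22.1) + (-61.2) + (+17.9) = -1.6 kcal

ΔH°rxn = -1.6 kcal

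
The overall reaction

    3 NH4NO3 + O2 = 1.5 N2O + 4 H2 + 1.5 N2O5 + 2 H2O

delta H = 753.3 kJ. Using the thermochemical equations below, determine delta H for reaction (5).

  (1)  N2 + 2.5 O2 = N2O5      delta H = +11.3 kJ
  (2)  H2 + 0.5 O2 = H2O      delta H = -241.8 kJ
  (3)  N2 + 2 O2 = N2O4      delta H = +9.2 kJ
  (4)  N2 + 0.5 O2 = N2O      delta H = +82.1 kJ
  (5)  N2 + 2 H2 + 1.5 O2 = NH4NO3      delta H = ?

delta H = -365.6 kJ

(1) × 3/2 (×3/2 to match 3/2 N2O5 in the target): (3/2)·(+11.3) = +16.95 kJ
(2) × 2 (×2 to match 2 H2O in the target): (2)·(-241.8) = -483.6 kJ
(3): not needed (N2O4 appears nowhere else).
(4) × 3/2 (×3/2 to match 3/2 N2O in the target): (3/2)·(+82.1) = +123.15 kJ
(5) reversed and × 3 (NH4NO3 must end up as a reactant; ×3 to match 3 NH4NO3 in the target): contributes −3·x
+753.3 = (+16.95) + (-483.6) + (+123.15) − 3·x
x = (+753.3 − (-343.5)) / (-3) = -365.6 kJ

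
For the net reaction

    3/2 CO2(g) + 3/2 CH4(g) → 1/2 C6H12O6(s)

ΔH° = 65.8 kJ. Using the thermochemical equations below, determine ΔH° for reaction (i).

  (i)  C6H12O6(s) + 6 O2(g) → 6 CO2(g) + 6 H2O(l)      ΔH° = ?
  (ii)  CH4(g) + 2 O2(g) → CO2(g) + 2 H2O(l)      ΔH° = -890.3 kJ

ΔH° = -2802.5 kJ

(i) reversed and × 1/2 (C6H12O6(s) must end up as a product; scale by 1/2 for the 1/2 C6H12O6(s)): contributes −1/2·x
(ii) × 3/2 (×3/2 to match 3/2 CH4(g) in the target): (3/2)·(-890.3) = -1335.45 kJ
+65.8 = (-1335.45) − 1/2·x
x = (+65.8 − (-1335.45)) / (-1/2) = -2802.5 kJ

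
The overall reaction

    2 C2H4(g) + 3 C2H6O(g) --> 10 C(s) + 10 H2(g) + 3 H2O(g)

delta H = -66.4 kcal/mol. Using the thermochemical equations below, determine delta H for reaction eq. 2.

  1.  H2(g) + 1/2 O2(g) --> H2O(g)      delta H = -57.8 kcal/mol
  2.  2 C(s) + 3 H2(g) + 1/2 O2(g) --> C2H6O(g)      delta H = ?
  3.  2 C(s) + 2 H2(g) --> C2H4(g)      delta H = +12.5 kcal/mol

delta H = -44.0 kcal/mol

eq. 1 × 3: (3)·(-57.8) = -173.4 kcal/mol
eq. 2 reversed and × 3: contributes −3·x
eq. 3 reversed and × 2: (-2)·(+12.5) = -25.0 kcal/mol
-66.4 = (-173.4) + (-25.0) − 3·x
x = (-66.4 − (-198.4)) / (-3) = -44.0 kcal/mol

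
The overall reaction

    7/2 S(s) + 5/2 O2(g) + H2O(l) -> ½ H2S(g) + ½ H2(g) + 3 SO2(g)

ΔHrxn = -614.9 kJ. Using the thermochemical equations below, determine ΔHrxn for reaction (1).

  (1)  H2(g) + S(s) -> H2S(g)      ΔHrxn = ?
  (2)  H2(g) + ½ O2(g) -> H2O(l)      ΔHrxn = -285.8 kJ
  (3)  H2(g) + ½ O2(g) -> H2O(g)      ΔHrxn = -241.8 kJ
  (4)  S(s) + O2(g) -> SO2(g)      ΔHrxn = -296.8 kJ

ΔHrxn = -20.6 kJ

(1) × 1/2 (scale by 1/2 for the 1/2 H2S(g)): contributes 1/2·x
(2) reversed (H2O(l) must end up as a reactant): +285.8 kJ
(3): not needed (H2O(g) appears nowhere else).
(4) × 3 (×3 to match 3 SO2(g) in the target): (3)·(-296.8) = -890.4 kJ
-614.9 = (+285.8) + (-890.4) + 1/2·x
x = (-614.9 − (-604.6)) / (1/2) = -20.6 kJ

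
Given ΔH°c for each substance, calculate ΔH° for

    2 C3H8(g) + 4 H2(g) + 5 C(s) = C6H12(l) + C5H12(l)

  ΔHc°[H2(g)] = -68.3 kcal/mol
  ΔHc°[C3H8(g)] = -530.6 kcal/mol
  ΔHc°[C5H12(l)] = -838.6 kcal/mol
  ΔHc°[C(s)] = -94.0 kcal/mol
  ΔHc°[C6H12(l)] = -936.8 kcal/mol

ΔH° = -29.0 kcal/mol

Using ΔH = Σ nΔHc°(reactants) − Σ nΔHc°(products):
= [2·(-530.6) + 4·(-68.3) + 5·(-94.0)] − [1·(-936.8) + 1·(-838.6)]
= -29.0 kcal/mol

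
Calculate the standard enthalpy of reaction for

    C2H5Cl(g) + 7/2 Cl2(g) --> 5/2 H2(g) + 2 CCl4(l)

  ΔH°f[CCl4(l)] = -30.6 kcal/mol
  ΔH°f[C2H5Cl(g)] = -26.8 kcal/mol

ΔH°rxn = -34.4 kcal/mol

ΔH°rxn = Σ nΔHf°(products) − Σ nΔHf°(reactants).
Products: 5/2·(+0.0) + 2·(-30.6) = -61.2
Reactants: 1·(-26.8) + 7/2·(+0.0) = -26.8
ΔH°rxn = (-61.2) − (-26.8) = -34.4 kcal/mol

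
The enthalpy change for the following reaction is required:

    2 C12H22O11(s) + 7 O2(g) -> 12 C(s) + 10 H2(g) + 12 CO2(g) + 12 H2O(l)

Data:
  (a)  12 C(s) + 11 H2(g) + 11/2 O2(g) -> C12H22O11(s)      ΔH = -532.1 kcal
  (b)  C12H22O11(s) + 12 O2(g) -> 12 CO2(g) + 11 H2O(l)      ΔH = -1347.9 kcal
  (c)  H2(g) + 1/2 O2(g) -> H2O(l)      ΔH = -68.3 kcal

ΔH = -884.1 kcal

(a) reversed: +532.1 kcal
(b) as written: -1347.9 kcal
(c) as written: -68.3 kcal
Combining the equations, ΔH = (-1)·(-532.1) + (1)·(-1347.9) + (1)·(-68.3) = -884.1 kcal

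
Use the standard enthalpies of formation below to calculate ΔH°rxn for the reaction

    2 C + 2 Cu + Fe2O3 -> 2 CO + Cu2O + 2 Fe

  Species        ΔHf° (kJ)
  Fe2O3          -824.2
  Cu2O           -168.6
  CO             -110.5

ΔH°rxn = 434.6 kJ

ΔH°rxn = Σ nΔHf°(products) − Σ nΔHf°(reactants).
Products: 2·(-110.5) + 1·(-168.6) + 2·(+0.0) = -389.6
Reactants: 2·(+0.0) + 2·(+0.0) + 1·(-824.2) = -824.2
ΔH°rxn = (-389.6) − (-824.2) = 434.6 kJ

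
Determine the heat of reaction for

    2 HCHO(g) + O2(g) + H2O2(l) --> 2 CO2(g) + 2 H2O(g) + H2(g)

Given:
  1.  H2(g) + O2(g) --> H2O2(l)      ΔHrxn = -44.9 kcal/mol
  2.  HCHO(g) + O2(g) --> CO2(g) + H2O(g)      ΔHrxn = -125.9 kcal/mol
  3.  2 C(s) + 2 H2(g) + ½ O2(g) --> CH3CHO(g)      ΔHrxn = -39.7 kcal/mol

ΔHrxn = -206.9 kcal/mol

eq. 1 reversed: +44.9 kcal/mol
eq. 2 × 2: (2)·(-125.9) = -251.8 kcal/mol
eq. 3: not needed.
By Hess's law, ΔHrxn = (-1)·(-44.9) + (2)·(-125.9) = -206.9 kcal/mol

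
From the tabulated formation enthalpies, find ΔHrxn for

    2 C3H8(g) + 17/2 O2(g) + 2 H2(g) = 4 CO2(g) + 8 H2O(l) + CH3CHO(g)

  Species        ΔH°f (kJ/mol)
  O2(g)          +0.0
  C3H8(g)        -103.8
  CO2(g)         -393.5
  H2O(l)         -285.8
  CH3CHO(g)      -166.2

ΔHrxn = -3819.0 kJ/mol

Products: 4·(-393.5) + 8·(-285.8) + 1·(-166.2) = -4026.6
Reactants: 2·(-103.8) + 17/2·(+0.0) + 2·(+0.0) = -207.6
ΔHrxn = (-4026.6) − (-207.6) = -3819.0 kJ/mol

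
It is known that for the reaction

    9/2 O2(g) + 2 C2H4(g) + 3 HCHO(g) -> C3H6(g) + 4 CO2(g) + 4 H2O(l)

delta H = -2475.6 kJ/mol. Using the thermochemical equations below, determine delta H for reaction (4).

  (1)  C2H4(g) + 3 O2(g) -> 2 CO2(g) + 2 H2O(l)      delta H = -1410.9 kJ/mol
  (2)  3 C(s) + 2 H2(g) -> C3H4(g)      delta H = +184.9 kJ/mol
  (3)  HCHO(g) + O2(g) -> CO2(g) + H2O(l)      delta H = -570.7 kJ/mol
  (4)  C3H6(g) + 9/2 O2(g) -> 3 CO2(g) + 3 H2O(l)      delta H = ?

(1) × 2 (scale by 2 for the 2 C2H4(g)): (2)·(-1410.9) = -2821.8 kJ/mol
(2): not needed (C3H4(g) appears nowhere else).
(3) × 3 (scale by 3 for the 3 HCHO(g)): (3)·(-570.7) = -1712.1 kJ/mol
(4) reversed (reverse to put C3H6(g) on the product side): contributes −x
-2475.6 = (-2821.8) + (-1712.1) − x
x = (-2475.6 − (-4533.9)) / (-1) = -2058.3 kJ/mol

delta H = -2058.3 kJ/mol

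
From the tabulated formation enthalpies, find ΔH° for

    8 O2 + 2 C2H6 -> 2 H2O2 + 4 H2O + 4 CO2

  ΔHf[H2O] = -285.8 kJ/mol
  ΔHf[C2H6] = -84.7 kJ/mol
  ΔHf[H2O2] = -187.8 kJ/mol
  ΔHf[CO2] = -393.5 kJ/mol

Products: 2·(-187.8) + 4·(-285.8) + 4·(-393.5) = -3092.8
Reactants: 8·(+0.0) + 2·(-84.7) = -169.4
ΔH° = (-3092.8) − (-169.4) = -2923.4 kJ/mol

ΔH° = -2923.4 kJ/mol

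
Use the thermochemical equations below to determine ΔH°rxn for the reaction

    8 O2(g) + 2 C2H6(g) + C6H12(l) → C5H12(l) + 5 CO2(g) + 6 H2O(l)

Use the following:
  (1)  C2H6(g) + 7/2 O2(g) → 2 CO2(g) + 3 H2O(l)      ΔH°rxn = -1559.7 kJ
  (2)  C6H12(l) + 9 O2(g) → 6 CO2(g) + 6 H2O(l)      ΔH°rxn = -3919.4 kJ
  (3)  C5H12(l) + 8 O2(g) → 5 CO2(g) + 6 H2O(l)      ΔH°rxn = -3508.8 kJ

ΔH°rxn = -3530.0 kJ

(1) × 2 (scale by 2 for the 2 C2H6(g)): (2)·(-1559.7) = -3119.4 kJ
(2) as written (C6H12(l) already on the reactant side): -3919.4 kJ
(3) reversed (reverse to put C5H12(l) on the product side): +3508.8 kJ
Since enthalpy is a state function, ΔH°rxn = (2)·(-1559.7) + (1)·(-3919.4) + (-1)·(-3508.8) = -3530.0 kJ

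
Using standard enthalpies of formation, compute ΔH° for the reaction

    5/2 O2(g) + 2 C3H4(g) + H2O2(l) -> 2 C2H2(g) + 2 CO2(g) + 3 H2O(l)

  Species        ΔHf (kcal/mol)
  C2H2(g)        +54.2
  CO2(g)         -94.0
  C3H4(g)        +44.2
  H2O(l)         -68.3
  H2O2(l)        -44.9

Products: 2·(+54.2) + 2·(-94.0) + 3·(-68.3) = -284.5
Reactants: 5/2·(+0.0) + 2·(+44.2) + 1·(-44.9) = +43.5
ΔH° = (-284.5) − (+43.5) = -328.0 kcal/mol

ΔH° = -328.0 kcal/mol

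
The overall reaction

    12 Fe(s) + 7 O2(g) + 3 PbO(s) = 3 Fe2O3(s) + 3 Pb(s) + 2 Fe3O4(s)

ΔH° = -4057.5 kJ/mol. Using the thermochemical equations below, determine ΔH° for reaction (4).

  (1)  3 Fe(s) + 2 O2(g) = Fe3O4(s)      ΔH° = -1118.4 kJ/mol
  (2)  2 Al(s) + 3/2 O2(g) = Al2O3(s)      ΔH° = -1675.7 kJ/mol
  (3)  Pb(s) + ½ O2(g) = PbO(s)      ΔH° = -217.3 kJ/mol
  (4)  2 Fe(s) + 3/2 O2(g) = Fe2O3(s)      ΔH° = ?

(1) × 2 (×2 to match 2 Fe3O4(s) in the target): (2)·(-1118.4) = -2236.8 kJ/mol
(2): not needed (Al(s) appears nowhere else).
(3) reversed and × 3 (PbO(s) must end up as a reactant; ×3 to match 3 PbO(s) in the target): (-3)·(-217.3) = +651.9 kJ/mol
(4) × 3 (scale by 3 for the 3 Fe2O3(s)): contributes 3·x
-4057.5 = (-2236.8) + (+651.9) + 3·x
x = (-4057.5 − (-1584.9)) / (3) = -824.2 kJ/mol

ΔH° = -824.2 kJ/mol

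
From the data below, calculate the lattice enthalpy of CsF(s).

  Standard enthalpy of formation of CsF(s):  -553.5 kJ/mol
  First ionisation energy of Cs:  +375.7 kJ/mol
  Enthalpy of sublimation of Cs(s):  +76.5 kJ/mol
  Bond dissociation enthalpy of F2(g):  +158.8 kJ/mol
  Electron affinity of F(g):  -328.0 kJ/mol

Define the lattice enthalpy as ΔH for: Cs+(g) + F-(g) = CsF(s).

U = -757.1 kJ/mol

ΔHf° = 1·ΔHsub + 1·(ΣIE) + 1/2·D(F2) + 1·EA + U
-553.5 = 1·(+76.5) + 1·(+375.7) + 1/2·(+158.8) + 1·(-328.0) + U
U = -553.5 − (+203.6) = -757.1 kJ/mol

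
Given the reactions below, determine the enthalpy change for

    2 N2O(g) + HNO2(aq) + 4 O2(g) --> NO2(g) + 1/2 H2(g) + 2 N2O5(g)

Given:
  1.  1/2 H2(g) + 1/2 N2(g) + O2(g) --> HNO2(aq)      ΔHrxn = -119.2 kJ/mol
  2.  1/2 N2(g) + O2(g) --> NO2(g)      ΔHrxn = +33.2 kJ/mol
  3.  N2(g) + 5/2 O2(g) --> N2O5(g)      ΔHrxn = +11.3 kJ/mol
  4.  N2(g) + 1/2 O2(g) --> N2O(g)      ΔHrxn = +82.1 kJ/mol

ΔHrxn = 10.8 kJ/mol

eq. 1 reversed (HNO2(aq) must end up as a reactant): +119.2 kJ/mol
eq. 2 as written (NO2(g) already on the product side): +33.2 kJ/mol
eq. 3 × 2 (scale by 2 for the 2 N2O5(g)): (2)·(+11.3) = +22.6 kJ/mol
eq. 4 reversed and × 2 (N2O(g) must end up as a reactant; ×2 to match 2 N2O(g) in the target): (-2)·(+82.1) = -164.2 kJ/mol
ΔHrxn = (+119.2) + (+33.2) + (+22.6) + (-164.2) = 10.8 kJ/mol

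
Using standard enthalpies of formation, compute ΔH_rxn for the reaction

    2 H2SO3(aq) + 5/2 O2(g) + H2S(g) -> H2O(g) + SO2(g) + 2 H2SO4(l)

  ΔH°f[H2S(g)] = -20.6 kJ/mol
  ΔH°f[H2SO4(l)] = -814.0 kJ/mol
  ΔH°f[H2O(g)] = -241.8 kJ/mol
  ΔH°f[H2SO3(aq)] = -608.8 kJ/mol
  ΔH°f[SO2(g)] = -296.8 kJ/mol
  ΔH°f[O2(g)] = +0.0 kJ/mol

ΔH_rxn = -928.4 kJ/mol

Products: 1·(-241.8) + 1·(-296.8) + 2·(-814.0) = -2166.6
Reactants: 2·(-608.8) + 5/2·(+0.0) + 1·(-20.6) = -1238.2
ΔH_rxn = (-2166.6) − (-1238.2) = -928.4 kJ/mol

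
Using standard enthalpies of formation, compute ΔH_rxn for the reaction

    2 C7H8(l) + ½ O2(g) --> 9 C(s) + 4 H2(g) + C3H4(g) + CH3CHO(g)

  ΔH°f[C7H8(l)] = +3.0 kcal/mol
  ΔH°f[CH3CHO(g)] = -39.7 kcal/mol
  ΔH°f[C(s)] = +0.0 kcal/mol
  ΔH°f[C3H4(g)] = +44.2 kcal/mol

Products: 9·(+0.0) + 4·(+0.0) + 1·(+44.2) + 1·(-39.7) = +4.5
Reactants: 2·(+3.0) + 1/2·(+0.0) = +6.0
ΔH_rxn = (+4.5) − (+6.0) = -1.5 kcal/mol

ΔH_rxn = -1.5 kcal/mol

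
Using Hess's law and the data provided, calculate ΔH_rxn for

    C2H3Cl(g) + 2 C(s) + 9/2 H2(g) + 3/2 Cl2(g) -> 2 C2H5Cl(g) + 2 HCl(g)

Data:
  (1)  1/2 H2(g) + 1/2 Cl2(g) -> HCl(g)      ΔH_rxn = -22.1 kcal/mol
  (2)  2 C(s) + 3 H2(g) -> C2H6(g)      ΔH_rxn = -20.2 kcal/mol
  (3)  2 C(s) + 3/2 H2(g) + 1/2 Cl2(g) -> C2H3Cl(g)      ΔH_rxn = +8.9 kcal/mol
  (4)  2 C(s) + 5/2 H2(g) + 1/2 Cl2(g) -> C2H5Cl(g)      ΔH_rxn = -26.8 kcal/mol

(1) × 2: (2)·(-22.1) = -44.2 kcal/mol
(2): not needed.
(3) reversed: -8.9 kcal/mol
(4) × 2: (2)·(-26.8) = -53.6 kcal/mol
ΔH_rxn = (2)·(-22.1) + (-1)·(+8.9) + (2)·(-26.8) = -106.7 kcal/mol

ΔH_rxn = -106.7 kcal/mol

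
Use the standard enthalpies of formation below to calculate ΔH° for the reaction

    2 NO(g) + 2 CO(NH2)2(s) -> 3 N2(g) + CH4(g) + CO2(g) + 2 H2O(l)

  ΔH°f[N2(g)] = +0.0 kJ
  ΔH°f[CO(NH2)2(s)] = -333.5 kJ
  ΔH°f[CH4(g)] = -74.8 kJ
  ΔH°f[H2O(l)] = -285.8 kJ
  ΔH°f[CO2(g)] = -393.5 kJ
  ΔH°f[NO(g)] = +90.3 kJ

ΔH° = -553.5 kJ

Products: 3·(+0.0) + 1·(-74.8) + 1·(-393.5) + 2·(-285.8) = -1039.9
Reactants: 2·(+90.3) + 2·(-333.5) = -486.4
ΔH° = (-1039.9) − (-486.4) = -553.5 kJ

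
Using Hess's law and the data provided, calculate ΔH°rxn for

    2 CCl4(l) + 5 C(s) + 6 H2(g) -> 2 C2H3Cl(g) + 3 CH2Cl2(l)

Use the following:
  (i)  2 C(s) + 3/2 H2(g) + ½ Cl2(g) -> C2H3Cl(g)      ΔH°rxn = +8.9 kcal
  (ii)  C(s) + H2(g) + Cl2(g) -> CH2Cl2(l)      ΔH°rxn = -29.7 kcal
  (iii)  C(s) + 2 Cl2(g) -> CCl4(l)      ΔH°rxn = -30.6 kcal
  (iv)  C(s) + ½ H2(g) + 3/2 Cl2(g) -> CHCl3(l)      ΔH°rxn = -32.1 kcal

(i) × 2: (2)·(+8.9) = +17.8 kcal
(ii) × 3: (3)·(-29.7) = -89.1 kcal
(iii) reversed and × 2: (-2)·(-30.6) = +61.2 kcal
(iv): not needed.
ΔH°rxn = (+17.8) + (-89.1) + (+61.2) = -10.1 kcal

ΔH°rxn = -10.1 kcal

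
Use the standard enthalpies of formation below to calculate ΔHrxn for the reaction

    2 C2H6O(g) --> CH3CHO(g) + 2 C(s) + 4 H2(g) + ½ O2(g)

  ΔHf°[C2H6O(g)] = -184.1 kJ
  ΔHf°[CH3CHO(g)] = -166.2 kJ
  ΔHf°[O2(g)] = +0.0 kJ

ΔHrxn = 202.0 kJ

Products: 1·(-166.2) + 2·(+0.0) + 4·(+0.0) + 1/2·(+0.0) = -166.2
Reactants: 2·(-184.1) = -368.2
ΔHrxn = (-166.2) − (-368.2) = 202.0 kJ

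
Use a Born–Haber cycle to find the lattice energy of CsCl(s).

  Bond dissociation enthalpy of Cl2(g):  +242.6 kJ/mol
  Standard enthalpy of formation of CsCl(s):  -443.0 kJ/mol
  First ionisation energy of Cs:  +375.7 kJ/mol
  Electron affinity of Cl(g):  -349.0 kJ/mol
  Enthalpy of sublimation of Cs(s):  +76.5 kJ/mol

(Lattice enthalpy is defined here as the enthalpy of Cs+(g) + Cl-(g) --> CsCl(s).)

ΔHf° = 1·ΔHsub + 1·(ΣIE) + 1/2·D(Cl2) + 1·EA + U
-443.0 = 1·(+76.5) + 1·(+375.7) + 1/2·(+242.6) + 1·(-349.0) + U
U = -443.0 − (+224.5) = -667.5 kJ/mol

U = -667.5 kJ/mol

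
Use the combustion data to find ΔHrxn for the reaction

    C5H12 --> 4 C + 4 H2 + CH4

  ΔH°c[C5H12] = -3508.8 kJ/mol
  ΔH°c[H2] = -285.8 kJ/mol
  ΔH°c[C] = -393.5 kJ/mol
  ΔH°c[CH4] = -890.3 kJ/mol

With combustion enthalpies, reactants minus products:
= [1·(-3508.8)] − [4·(-393.5) + 4·(-285.8) + 1·(-890.3)]
= 98.7 kJ/mol

ΔHrxn = 98.7 kJ/mol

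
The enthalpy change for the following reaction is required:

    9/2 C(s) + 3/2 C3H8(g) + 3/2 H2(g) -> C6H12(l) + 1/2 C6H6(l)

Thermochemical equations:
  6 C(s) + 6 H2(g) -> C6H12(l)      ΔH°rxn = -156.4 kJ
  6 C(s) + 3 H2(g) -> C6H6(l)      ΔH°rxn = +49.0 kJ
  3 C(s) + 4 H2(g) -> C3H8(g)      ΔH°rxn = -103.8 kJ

ΔH°rxn = 23.8 kJ

equation 1 as written: -156.4 kJ
equation 2 × 1/2: (1/2)·(+49.0) = +24.5 kJ
equation 3 reversed and × 3/2: (-3/2)·(-103.8) = +155.7 kJ
Summing the manipulated equations, ΔH°rxn = (-156.4) + (+24.5) + (+155.7) = 23.8 kJ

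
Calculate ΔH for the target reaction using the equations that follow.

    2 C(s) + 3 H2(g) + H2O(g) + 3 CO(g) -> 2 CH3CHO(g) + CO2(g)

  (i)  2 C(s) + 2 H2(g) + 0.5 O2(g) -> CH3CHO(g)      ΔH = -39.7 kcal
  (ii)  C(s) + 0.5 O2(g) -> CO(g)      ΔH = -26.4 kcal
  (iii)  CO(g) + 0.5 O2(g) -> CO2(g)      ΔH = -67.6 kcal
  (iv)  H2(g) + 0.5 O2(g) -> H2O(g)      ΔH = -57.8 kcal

(i) × 2 (scale by 2 for the 2 CH3CHO(g)): (2)·(-39.7) = -79.4 kcal
(ii) reversed and × 2: (-2)·(-26.4) = +52.8 kcal
(iii) as written (CO2(g) already on the product side): -67.6 kcal
(iv) reversed (reverse to put H2O(g) on the reactant side): +57.8 kcal
Summing the manipulated equations, ΔH = (-79.4) + (+52.8) + (-67.6) + (+57.8) = -36.4 kcal

ΔH = -36.4 kcal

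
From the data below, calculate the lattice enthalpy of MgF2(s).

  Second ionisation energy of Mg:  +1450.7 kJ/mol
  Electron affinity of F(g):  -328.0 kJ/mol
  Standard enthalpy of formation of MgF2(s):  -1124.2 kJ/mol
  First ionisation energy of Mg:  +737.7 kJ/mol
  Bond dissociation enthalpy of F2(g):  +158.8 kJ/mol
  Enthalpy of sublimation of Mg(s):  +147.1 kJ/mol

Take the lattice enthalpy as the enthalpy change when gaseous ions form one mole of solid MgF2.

U = -2962.5 kJ/mol

ΔHf° = 1·ΔHsub + 1·(ΣIE) + 1·D(F2) + 2·EA + U
-1124.2 = 1·(+147.1) + 1·(+2188.4) + 1·(+158.8) + 2·(-328.0) + U
U = -1124.2 − (+1838.3) = -2962.5 kJ/mol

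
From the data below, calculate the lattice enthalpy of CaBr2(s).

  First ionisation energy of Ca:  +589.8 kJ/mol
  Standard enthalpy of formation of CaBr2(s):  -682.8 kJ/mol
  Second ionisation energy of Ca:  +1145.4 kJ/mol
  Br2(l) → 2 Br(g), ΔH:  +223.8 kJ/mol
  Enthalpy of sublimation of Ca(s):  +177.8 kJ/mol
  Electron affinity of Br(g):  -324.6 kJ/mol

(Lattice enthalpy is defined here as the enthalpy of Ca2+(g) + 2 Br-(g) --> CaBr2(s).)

ΔHf° = 1·ΔHsub + 1·(ΣIE) + 1·D(Br2) + 2·EA + U
-682.8 = 1·(+177.8) + 1·(+1735.2) + 1·(+223.8) + 2·(-324.6) + U
U = -682.8 − (+1487.6) = -2170.4 kJ/mol

U = -2170.4 kJ/mol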